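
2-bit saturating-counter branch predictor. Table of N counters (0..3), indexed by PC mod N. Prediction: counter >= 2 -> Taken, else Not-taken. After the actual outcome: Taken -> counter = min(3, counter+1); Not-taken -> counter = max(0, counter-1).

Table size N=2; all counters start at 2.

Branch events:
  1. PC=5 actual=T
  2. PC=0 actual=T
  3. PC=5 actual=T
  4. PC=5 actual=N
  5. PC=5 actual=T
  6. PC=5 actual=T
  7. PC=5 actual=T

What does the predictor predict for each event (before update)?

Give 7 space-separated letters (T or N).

Ev 1: PC=5 idx=1 pred=T actual=T -> ctr[1]=3
Ev 2: PC=0 idx=0 pred=T actual=T -> ctr[0]=3
Ev 3: PC=5 idx=1 pred=T actual=T -> ctr[1]=3
Ev 4: PC=5 idx=1 pred=T actual=N -> ctr[1]=2
Ev 5: PC=5 idx=1 pred=T actual=T -> ctr[1]=3
Ev 6: PC=5 idx=1 pred=T actual=T -> ctr[1]=3
Ev 7: PC=5 idx=1 pred=T actual=T -> ctr[1]=3

Answer: T T T T T T T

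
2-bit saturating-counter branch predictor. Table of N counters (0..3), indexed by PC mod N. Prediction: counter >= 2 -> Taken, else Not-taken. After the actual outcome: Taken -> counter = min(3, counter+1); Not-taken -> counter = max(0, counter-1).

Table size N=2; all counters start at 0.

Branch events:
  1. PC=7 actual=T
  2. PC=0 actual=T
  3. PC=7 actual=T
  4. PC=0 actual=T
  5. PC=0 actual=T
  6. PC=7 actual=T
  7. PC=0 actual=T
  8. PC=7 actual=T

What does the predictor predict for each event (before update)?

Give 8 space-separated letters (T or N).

Ev 1: PC=7 idx=1 pred=N actual=T -> ctr[1]=1
Ev 2: PC=0 idx=0 pred=N actual=T -> ctr[0]=1
Ev 3: PC=7 idx=1 pred=N actual=T -> ctr[1]=2
Ev 4: PC=0 idx=0 pred=N actual=T -> ctr[0]=2
Ev 5: PC=0 idx=0 pred=T actual=T -> ctr[0]=3
Ev 6: PC=7 idx=1 pred=T actual=T -> ctr[1]=3
Ev 7: PC=0 idx=0 pred=T actual=T -> ctr[0]=3
Ev 8: PC=7 idx=1 pred=T actual=T -> ctr[1]=3

Answer: N N N N T T T T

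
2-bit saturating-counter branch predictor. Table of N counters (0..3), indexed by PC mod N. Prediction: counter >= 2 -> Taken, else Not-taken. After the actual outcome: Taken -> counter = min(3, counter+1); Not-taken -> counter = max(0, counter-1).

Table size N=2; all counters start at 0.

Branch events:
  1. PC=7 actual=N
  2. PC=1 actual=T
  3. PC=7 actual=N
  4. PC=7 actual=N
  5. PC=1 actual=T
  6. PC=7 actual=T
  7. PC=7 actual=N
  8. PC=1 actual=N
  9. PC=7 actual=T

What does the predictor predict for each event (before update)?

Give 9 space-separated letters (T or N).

Ev 1: PC=7 idx=1 pred=N actual=N -> ctr[1]=0
Ev 2: PC=1 idx=1 pred=N actual=T -> ctr[1]=1
Ev 3: PC=7 idx=1 pred=N actual=N -> ctr[1]=0
Ev 4: PC=7 idx=1 pred=N actual=N -> ctr[1]=0
Ev 5: PC=1 idx=1 pred=N actual=T -> ctr[1]=1
Ev 6: PC=7 idx=1 pred=N actual=T -> ctr[1]=2
Ev 7: PC=7 idx=1 pred=T actual=N -> ctr[1]=1
Ev 8: PC=1 idx=1 pred=N actual=N -> ctr[1]=0
Ev 9: PC=7 idx=1 pred=N actual=T -> ctr[1]=1

Answer: N N N N N N T N N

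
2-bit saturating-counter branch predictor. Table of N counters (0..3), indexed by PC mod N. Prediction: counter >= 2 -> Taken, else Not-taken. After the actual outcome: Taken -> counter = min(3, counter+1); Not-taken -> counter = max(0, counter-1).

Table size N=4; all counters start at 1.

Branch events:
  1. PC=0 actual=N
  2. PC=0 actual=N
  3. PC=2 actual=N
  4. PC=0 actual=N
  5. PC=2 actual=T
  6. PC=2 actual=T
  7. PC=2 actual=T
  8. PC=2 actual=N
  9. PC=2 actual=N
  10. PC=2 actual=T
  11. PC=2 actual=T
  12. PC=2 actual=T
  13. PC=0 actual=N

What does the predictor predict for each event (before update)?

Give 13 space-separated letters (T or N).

Ev 1: PC=0 idx=0 pred=N actual=N -> ctr[0]=0
Ev 2: PC=0 idx=0 pred=N actual=N -> ctr[0]=0
Ev 3: PC=2 idx=2 pred=N actual=N -> ctr[2]=0
Ev 4: PC=0 idx=0 pred=N actual=N -> ctr[0]=0
Ev 5: PC=2 idx=2 pred=N actual=T -> ctr[2]=1
Ev 6: PC=2 idx=2 pred=N actual=T -> ctr[2]=2
Ev 7: PC=2 idx=2 pred=T actual=T -> ctr[2]=3
Ev 8: PC=2 idx=2 pred=T actual=N -> ctr[2]=2
Ev 9: PC=2 idx=2 pred=T actual=N -> ctr[2]=1
Ev 10: PC=2 idx=2 pred=N actual=T -> ctr[2]=2
Ev 11: PC=2 idx=2 pred=T actual=T -> ctr[2]=3
Ev 12: PC=2 idx=2 pred=T actual=T -> ctr[2]=3
Ev 13: PC=0 idx=0 pred=N actual=N -> ctr[0]=0

Answer: N N N N N N T T T N T T N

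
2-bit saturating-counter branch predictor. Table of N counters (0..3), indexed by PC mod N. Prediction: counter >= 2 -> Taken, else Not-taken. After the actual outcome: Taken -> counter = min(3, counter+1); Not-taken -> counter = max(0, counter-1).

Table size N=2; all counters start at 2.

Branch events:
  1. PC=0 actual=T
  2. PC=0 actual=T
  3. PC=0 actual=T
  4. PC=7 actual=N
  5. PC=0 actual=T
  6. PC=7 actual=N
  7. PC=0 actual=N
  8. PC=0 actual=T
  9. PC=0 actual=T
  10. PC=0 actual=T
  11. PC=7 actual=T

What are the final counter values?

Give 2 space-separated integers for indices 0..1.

Ev 1: PC=0 idx=0 pred=T actual=T -> ctr[0]=3
Ev 2: PC=0 idx=0 pred=T actual=T -> ctr[0]=3
Ev 3: PC=0 idx=0 pred=T actual=T -> ctr[0]=3
Ev 4: PC=7 idx=1 pred=T actual=N -> ctr[1]=1
Ev 5: PC=0 idx=0 pred=T actual=T -> ctr[0]=3
Ev 6: PC=7 idx=1 pred=N actual=N -> ctr[1]=0
Ev 7: PC=0 idx=0 pred=T actual=N -> ctr[0]=2
Ev 8: PC=0 idx=0 pred=T actual=T -> ctr[0]=3
Ev 9: PC=0 idx=0 pred=T actual=T -> ctr[0]=3
Ev 10: PC=0 idx=0 pred=T actual=T -> ctr[0]=3
Ev 11: PC=7 idx=1 pred=N actual=T -> ctr[1]=1

Answer: 3 1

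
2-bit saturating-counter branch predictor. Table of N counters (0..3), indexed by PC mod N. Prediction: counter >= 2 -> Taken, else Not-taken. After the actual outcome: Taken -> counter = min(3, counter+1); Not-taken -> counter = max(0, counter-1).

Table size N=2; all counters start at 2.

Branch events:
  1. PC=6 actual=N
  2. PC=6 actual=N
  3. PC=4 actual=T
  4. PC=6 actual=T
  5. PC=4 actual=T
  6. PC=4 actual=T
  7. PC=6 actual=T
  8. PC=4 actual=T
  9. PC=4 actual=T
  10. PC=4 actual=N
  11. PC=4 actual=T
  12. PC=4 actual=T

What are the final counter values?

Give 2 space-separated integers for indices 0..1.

Ev 1: PC=6 idx=0 pred=T actual=N -> ctr[0]=1
Ev 2: PC=6 idx=0 pred=N actual=N -> ctr[0]=0
Ev 3: PC=4 idx=0 pred=N actual=T -> ctr[0]=1
Ev 4: PC=6 idx=0 pred=N actual=T -> ctr[0]=2
Ev 5: PC=4 idx=0 pred=T actual=T -> ctr[0]=3
Ev 6: PC=4 idx=0 pred=T actual=T -> ctr[0]=3
Ev 7: PC=6 idx=0 pred=T actual=T -> ctr[0]=3
Ev 8: PC=4 idx=0 pred=T actual=T -> ctr[0]=3
Ev 9: PC=4 idx=0 pred=T actual=T -> ctr[0]=3
Ev 10: PC=4 idx=0 pred=T actual=N -> ctr[0]=2
Ev 11: PC=4 idx=0 pred=T actual=T -> ctr[0]=3
Ev 12: PC=4 idx=0 pred=T actual=T -> ctr[0]=3

Answer: 3 2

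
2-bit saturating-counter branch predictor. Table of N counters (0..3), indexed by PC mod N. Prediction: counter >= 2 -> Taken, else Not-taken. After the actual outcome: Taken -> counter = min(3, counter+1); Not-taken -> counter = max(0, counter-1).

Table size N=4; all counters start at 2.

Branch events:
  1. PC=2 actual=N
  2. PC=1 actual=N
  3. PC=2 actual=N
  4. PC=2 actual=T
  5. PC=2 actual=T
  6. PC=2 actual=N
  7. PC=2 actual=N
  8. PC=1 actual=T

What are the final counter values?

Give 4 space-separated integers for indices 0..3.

Ev 1: PC=2 idx=2 pred=T actual=N -> ctr[2]=1
Ev 2: PC=1 idx=1 pred=T actual=N -> ctr[1]=1
Ev 3: PC=2 idx=2 pred=N actual=N -> ctr[2]=0
Ev 4: PC=2 idx=2 pred=N actual=T -> ctr[2]=1
Ev 5: PC=2 idx=2 pred=N actual=T -> ctr[2]=2
Ev 6: PC=2 idx=2 pred=T actual=N -> ctr[2]=1
Ev 7: PC=2 idx=2 pred=N actual=N -> ctr[2]=0
Ev 8: PC=1 idx=1 pred=N actual=T -> ctr[1]=2

Answer: 2 2 0 2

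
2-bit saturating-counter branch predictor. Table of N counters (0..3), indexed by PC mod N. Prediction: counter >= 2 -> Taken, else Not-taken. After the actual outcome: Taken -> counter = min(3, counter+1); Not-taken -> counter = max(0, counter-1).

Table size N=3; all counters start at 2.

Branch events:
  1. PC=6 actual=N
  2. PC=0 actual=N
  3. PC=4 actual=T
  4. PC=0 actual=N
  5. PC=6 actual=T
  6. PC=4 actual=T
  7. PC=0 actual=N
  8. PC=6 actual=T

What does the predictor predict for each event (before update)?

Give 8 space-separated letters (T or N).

Answer: T N T N N T N N

Derivation:
Ev 1: PC=6 idx=0 pred=T actual=N -> ctr[0]=1
Ev 2: PC=0 idx=0 pred=N actual=N -> ctr[0]=0
Ev 3: PC=4 idx=1 pred=T actual=T -> ctr[1]=3
Ev 4: PC=0 idx=0 pred=N actual=N -> ctr[0]=0
Ev 5: PC=6 idx=0 pred=N actual=T -> ctr[0]=1
Ev 6: PC=4 idx=1 pred=T actual=T -> ctr[1]=3
Ev 7: PC=0 idx=0 pred=N actual=N -> ctr[0]=0
Ev 8: PC=6 idx=0 pred=N actual=T -> ctr[0]=1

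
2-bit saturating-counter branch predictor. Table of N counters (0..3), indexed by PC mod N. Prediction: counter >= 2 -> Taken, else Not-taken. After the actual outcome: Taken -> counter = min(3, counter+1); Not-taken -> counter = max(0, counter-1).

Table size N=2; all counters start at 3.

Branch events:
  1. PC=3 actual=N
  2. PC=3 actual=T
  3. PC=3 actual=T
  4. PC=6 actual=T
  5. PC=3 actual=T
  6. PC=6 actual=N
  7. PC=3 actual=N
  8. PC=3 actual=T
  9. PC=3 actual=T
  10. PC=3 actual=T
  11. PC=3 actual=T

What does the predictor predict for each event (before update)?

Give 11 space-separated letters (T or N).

Ev 1: PC=3 idx=1 pred=T actual=N -> ctr[1]=2
Ev 2: PC=3 idx=1 pred=T actual=T -> ctr[1]=3
Ev 3: PC=3 idx=1 pred=T actual=T -> ctr[1]=3
Ev 4: PC=6 idx=0 pred=T actual=T -> ctr[0]=3
Ev 5: PC=3 idx=1 pred=T actual=T -> ctr[1]=3
Ev 6: PC=6 idx=0 pred=T actual=N -> ctr[0]=2
Ev 7: PC=3 idx=1 pred=T actual=N -> ctr[1]=2
Ev 8: PC=3 idx=1 pred=T actual=T -> ctr[1]=3
Ev 9: PC=3 idx=1 pred=T actual=T -> ctr[1]=3
Ev 10: PC=3 idx=1 pred=T actual=T -> ctr[1]=3
Ev 11: PC=3 idx=1 pred=T actual=T -> ctr[1]=3

Answer: T T T T T T T T T T T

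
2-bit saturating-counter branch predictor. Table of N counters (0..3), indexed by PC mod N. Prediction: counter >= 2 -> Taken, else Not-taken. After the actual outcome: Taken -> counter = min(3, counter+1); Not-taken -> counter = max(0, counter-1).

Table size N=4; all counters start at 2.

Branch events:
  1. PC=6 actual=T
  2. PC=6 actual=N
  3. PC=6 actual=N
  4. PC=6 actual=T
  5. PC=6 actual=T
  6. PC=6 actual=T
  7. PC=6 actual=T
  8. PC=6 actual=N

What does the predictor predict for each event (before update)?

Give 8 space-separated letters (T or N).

Answer: T T T N T T T T

Derivation:
Ev 1: PC=6 idx=2 pred=T actual=T -> ctr[2]=3
Ev 2: PC=6 idx=2 pred=T actual=N -> ctr[2]=2
Ev 3: PC=6 idx=2 pred=T actual=N -> ctr[2]=1
Ev 4: PC=6 idx=2 pred=N actual=T -> ctr[2]=2
Ev 5: PC=6 idx=2 pred=T actual=T -> ctr[2]=3
Ev 6: PC=6 idx=2 pred=T actual=T -> ctr[2]=3
Ev 7: PC=6 idx=2 pred=T actual=T -> ctr[2]=3
Ev 8: PC=6 idx=2 pred=T actual=N -> ctr[2]=2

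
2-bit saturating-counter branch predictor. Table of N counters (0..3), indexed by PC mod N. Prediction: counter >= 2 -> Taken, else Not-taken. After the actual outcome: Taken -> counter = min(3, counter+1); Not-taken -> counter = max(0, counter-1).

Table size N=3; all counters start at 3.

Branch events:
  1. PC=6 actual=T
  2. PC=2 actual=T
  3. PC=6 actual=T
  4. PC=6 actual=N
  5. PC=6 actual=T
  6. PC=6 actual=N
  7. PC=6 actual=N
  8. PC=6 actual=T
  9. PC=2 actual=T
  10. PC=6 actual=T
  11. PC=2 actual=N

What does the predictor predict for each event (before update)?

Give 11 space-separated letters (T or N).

Ev 1: PC=6 idx=0 pred=T actual=T -> ctr[0]=3
Ev 2: PC=2 idx=2 pred=T actual=T -> ctr[2]=3
Ev 3: PC=6 idx=0 pred=T actual=T -> ctr[0]=3
Ev 4: PC=6 idx=0 pred=T actual=N -> ctr[0]=2
Ev 5: PC=6 idx=0 pred=T actual=T -> ctr[0]=3
Ev 6: PC=6 idx=0 pred=T actual=N -> ctr[0]=2
Ev 7: PC=6 idx=0 pred=T actual=N -> ctr[0]=1
Ev 8: PC=6 idx=0 pred=N actual=T -> ctr[0]=2
Ev 9: PC=2 idx=2 pred=T actual=T -> ctr[2]=3
Ev 10: PC=6 idx=0 pred=T actual=T -> ctr[0]=3
Ev 11: PC=2 idx=2 pred=T actual=N -> ctr[2]=2

Answer: T T T T T T T N T T T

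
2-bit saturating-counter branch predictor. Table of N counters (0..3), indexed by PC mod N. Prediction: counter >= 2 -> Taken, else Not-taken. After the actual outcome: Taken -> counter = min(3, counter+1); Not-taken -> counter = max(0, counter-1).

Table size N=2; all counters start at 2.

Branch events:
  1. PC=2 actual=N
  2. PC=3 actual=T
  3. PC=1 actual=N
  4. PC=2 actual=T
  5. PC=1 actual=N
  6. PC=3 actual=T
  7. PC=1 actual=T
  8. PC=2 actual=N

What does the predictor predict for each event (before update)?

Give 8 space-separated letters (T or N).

Answer: T T T N T N T T

Derivation:
Ev 1: PC=2 idx=0 pred=T actual=N -> ctr[0]=1
Ev 2: PC=3 idx=1 pred=T actual=T -> ctr[1]=3
Ev 3: PC=1 idx=1 pred=T actual=N -> ctr[1]=2
Ev 4: PC=2 idx=0 pred=N actual=T -> ctr[0]=2
Ev 5: PC=1 idx=1 pred=T actual=N -> ctr[1]=1
Ev 6: PC=3 idx=1 pred=N actual=T -> ctr[1]=2
Ev 7: PC=1 idx=1 pred=T actual=T -> ctr[1]=3
Ev 8: PC=2 idx=0 pred=T actual=N -> ctr[0]=1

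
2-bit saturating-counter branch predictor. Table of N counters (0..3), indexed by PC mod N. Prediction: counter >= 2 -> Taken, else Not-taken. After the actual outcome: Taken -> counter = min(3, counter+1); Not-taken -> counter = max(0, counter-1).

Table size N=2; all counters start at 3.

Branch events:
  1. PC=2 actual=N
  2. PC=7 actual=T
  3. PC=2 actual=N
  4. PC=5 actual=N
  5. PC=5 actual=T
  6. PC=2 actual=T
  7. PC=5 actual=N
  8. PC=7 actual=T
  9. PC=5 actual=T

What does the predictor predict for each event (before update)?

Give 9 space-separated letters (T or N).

Answer: T T T T T N T T T

Derivation:
Ev 1: PC=2 idx=0 pred=T actual=N -> ctr[0]=2
Ev 2: PC=7 idx=1 pred=T actual=T -> ctr[1]=3
Ev 3: PC=2 idx=0 pred=T actual=N -> ctr[0]=1
Ev 4: PC=5 idx=1 pred=T actual=N -> ctr[1]=2
Ev 5: PC=5 idx=1 pred=T actual=T -> ctr[1]=3
Ev 6: PC=2 idx=0 pred=N actual=T -> ctr[0]=2
Ev 7: PC=5 idx=1 pred=T actual=N -> ctr[1]=2
Ev 8: PC=7 idx=1 pred=T actual=T -> ctr[1]=3
Ev 9: PC=5 idx=1 pred=T actual=T -> ctr[1]=3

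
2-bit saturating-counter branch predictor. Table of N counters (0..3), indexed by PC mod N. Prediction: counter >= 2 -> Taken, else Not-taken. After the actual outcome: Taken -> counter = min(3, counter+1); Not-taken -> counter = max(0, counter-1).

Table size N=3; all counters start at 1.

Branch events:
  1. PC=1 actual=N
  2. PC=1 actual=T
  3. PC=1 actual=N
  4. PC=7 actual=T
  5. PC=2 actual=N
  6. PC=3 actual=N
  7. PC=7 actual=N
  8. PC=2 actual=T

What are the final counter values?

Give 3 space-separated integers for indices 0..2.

Answer: 0 0 1

Derivation:
Ev 1: PC=1 idx=1 pred=N actual=N -> ctr[1]=0
Ev 2: PC=1 idx=1 pred=N actual=T -> ctr[1]=1
Ev 3: PC=1 idx=1 pred=N actual=N -> ctr[1]=0
Ev 4: PC=7 idx=1 pred=N actual=T -> ctr[1]=1
Ev 5: PC=2 idx=2 pred=N actual=N -> ctr[2]=0
Ev 6: PC=3 idx=0 pred=N actual=N -> ctr[0]=0
Ev 7: PC=7 idx=1 pred=N actual=N -> ctr[1]=0
Ev 8: PC=2 idx=2 pred=N actual=T -> ctr[2]=1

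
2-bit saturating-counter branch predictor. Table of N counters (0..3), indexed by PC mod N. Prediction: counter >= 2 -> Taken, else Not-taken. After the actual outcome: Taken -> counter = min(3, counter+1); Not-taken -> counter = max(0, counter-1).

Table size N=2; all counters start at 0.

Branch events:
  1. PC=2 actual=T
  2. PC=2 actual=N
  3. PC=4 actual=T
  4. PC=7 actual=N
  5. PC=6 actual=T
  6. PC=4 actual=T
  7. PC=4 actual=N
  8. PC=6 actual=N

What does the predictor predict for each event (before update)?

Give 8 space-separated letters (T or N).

Ev 1: PC=2 idx=0 pred=N actual=T -> ctr[0]=1
Ev 2: PC=2 idx=0 pred=N actual=N -> ctr[0]=0
Ev 3: PC=4 idx=0 pred=N actual=T -> ctr[0]=1
Ev 4: PC=7 idx=1 pred=N actual=N -> ctr[1]=0
Ev 5: PC=6 idx=0 pred=N actual=T -> ctr[0]=2
Ev 6: PC=4 idx=0 pred=T actual=T -> ctr[0]=3
Ev 7: PC=4 idx=0 pred=T actual=N -> ctr[0]=2
Ev 8: PC=6 idx=0 pred=T actual=N -> ctr[0]=1

Answer: N N N N N T T T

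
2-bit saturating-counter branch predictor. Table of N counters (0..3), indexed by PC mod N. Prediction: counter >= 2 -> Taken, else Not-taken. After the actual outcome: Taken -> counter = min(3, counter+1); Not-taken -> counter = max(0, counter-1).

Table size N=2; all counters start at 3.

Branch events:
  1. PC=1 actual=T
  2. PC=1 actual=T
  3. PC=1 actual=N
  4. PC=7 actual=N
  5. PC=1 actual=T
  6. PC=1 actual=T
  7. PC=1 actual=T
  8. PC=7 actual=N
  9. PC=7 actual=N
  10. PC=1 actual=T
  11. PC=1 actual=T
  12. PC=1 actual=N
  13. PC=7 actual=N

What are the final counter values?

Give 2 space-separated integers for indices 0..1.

Answer: 3 1

Derivation:
Ev 1: PC=1 idx=1 pred=T actual=T -> ctr[1]=3
Ev 2: PC=1 idx=1 pred=T actual=T -> ctr[1]=3
Ev 3: PC=1 idx=1 pred=T actual=N -> ctr[1]=2
Ev 4: PC=7 idx=1 pred=T actual=N -> ctr[1]=1
Ev 5: PC=1 idx=1 pred=N actual=T -> ctr[1]=2
Ev 6: PC=1 idx=1 pred=T actual=T -> ctr[1]=3
Ev 7: PC=1 idx=1 pred=T actual=T -> ctr[1]=3
Ev 8: PC=7 idx=1 pred=T actual=N -> ctr[1]=2
Ev 9: PC=7 idx=1 pred=T actual=N -> ctr[1]=1
Ev 10: PC=1 idx=1 pred=N actual=T -> ctr[1]=2
Ev 11: PC=1 idx=1 pred=T actual=T -> ctr[1]=3
Ev 12: PC=1 idx=1 pred=T actual=N -> ctr[1]=2
Ev 13: PC=7 idx=1 pred=T actual=N -> ctr[1]=1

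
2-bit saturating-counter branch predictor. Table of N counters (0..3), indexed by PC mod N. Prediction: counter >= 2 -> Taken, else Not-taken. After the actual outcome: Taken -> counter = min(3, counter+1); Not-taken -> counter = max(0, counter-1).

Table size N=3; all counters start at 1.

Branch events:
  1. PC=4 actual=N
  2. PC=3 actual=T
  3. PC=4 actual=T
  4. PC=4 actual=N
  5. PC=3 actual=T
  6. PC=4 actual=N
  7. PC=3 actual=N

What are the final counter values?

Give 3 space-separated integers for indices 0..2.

Answer: 2 0 1

Derivation:
Ev 1: PC=4 idx=1 pred=N actual=N -> ctr[1]=0
Ev 2: PC=3 idx=0 pred=N actual=T -> ctr[0]=2
Ev 3: PC=4 idx=1 pred=N actual=T -> ctr[1]=1
Ev 4: PC=4 idx=1 pred=N actual=N -> ctr[1]=0
Ev 5: PC=3 idx=0 pred=T actual=T -> ctr[0]=3
Ev 6: PC=4 idx=1 pred=N actual=N -> ctr[1]=0
Ev 7: PC=3 idx=0 pred=T actual=N -> ctr[0]=2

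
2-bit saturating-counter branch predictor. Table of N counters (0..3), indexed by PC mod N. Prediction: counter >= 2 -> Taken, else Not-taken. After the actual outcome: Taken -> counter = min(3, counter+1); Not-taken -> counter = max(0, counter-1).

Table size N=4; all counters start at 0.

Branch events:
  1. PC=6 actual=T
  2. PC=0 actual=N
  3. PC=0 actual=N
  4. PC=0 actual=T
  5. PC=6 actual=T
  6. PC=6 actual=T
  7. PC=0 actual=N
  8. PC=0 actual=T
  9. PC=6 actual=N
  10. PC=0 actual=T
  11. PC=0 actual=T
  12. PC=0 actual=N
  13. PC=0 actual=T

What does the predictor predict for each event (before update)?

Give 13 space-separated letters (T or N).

Ev 1: PC=6 idx=2 pred=N actual=T -> ctr[2]=1
Ev 2: PC=0 idx=0 pred=N actual=N -> ctr[0]=0
Ev 3: PC=0 idx=0 pred=N actual=N -> ctr[0]=0
Ev 4: PC=0 idx=0 pred=N actual=T -> ctr[0]=1
Ev 5: PC=6 idx=2 pred=N actual=T -> ctr[2]=2
Ev 6: PC=6 idx=2 pred=T actual=T -> ctr[2]=3
Ev 7: PC=0 idx=0 pred=N actual=N -> ctr[0]=0
Ev 8: PC=0 idx=0 pred=N actual=T -> ctr[0]=1
Ev 9: PC=6 idx=2 pred=T actual=N -> ctr[2]=2
Ev 10: PC=0 idx=0 pred=N actual=T -> ctr[0]=2
Ev 11: PC=0 idx=0 pred=T actual=T -> ctr[0]=3
Ev 12: PC=0 idx=0 pred=T actual=N -> ctr[0]=2
Ev 13: PC=0 idx=0 pred=T actual=T -> ctr[0]=3

Answer: N N N N N T N N T N T T T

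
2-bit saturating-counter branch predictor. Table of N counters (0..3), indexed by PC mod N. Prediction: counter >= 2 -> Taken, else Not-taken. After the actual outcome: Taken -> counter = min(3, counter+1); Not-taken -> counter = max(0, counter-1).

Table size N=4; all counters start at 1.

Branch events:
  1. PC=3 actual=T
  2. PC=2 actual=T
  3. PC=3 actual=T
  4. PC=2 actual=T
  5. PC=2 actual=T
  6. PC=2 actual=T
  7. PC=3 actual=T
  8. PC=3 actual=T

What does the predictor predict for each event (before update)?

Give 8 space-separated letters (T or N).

Ev 1: PC=3 idx=3 pred=N actual=T -> ctr[3]=2
Ev 2: PC=2 idx=2 pred=N actual=T -> ctr[2]=2
Ev 3: PC=3 idx=3 pred=T actual=T -> ctr[3]=3
Ev 4: PC=2 idx=2 pred=T actual=T -> ctr[2]=3
Ev 5: PC=2 idx=2 pred=T actual=T -> ctr[2]=3
Ev 6: PC=2 idx=2 pred=T actual=T -> ctr[2]=3
Ev 7: PC=3 idx=3 pred=T actual=T -> ctr[3]=3
Ev 8: PC=3 idx=3 pred=T actual=T -> ctr[3]=3

Answer: N N T T T T T T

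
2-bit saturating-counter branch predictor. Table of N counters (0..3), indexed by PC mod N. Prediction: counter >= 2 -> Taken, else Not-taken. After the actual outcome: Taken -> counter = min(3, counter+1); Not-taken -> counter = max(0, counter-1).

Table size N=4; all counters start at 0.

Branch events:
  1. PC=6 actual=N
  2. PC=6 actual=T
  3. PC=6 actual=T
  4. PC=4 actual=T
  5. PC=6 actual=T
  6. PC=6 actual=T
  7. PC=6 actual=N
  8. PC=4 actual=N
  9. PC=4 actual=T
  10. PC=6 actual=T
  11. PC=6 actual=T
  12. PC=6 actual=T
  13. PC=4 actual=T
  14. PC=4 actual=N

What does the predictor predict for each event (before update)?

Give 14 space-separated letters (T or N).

Answer: N N N N T T T N N T T T N T

Derivation:
Ev 1: PC=6 idx=2 pred=N actual=N -> ctr[2]=0
Ev 2: PC=6 idx=2 pred=N actual=T -> ctr[2]=1
Ev 3: PC=6 idx=2 pred=N actual=T -> ctr[2]=2
Ev 4: PC=4 idx=0 pred=N actual=T -> ctr[0]=1
Ev 5: PC=6 idx=2 pred=T actual=T -> ctr[2]=3
Ev 6: PC=6 idx=2 pred=T actual=T -> ctr[2]=3
Ev 7: PC=6 idx=2 pred=T actual=N -> ctr[2]=2
Ev 8: PC=4 idx=0 pred=N actual=N -> ctr[0]=0
Ev 9: PC=4 idx=0 pred=N actual=T -> ctr[0]=1
Ev 10: PC=6 idx=2 pred=T actual=T -> ctr[2]=3
Ev 11: PC=6 idx=2 pred=T actual=T -> ctr[2]=3
Ev 12: PC=6 idx=2 pred=T actual=T -> ctr[2]=3
Ev 13: PC=4 idx=0 pred=N actual=T -> ctr[0]=2
Ev 14: PC=4 idx=0 pred=T actual=N -> ctr[0]=1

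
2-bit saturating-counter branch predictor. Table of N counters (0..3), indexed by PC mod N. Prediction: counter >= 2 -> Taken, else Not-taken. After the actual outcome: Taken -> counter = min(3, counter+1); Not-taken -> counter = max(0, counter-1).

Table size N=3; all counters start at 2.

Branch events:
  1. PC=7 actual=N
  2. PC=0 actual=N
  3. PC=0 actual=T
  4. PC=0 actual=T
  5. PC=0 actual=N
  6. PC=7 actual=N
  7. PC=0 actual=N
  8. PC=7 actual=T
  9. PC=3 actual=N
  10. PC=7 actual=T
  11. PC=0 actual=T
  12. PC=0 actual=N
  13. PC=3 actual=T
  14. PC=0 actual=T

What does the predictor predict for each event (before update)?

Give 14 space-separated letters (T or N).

Ev 1: PC=7 idx=1 pred=T actual=N -> ctr[1]=1
Ev 2: PC=0 idx=0 pred=T actual=N -> ctr[0]=1
Ev 3: PC=0 idx=0 pred=N actual=T -> ctr[0]=2
Ev 4: PC=0 idx=0 pred=T actual=T -> ctr[0]=3
Ev 5: PC=0 idx=0 pred=T actual=N -> ctr[0]=2
Ev 6: PC=7 idx=1 pred=N actual=N -> ctr[1]=0
Ev 7: PC=0 idx=0 pred=T actual=N -> ctr[0]=1
Ev 8: PC=7 idx=1 pred=N actual=T -> ctr[1]=1
Ev 9: PC=3 idx=0 pred=N actual=N -> ctr[0]=0
Ev 10: PC=7 idx=1 pred=N actual=T -> ctr[1]=2
Ev 11: PC=0 idx=0 pred=N actual=T -> ctr[0]=1
Ev 12: PC=0 idx=0 pred=N actual=N -> ctr[0]=0
Ev 13: PC=3 idx=0 pred=N actual=T -> ctr[0]=1
Ev 14: PC=0 idx=0 pred=N actual=T -> ctr[0]=2

Answer: T T N T T N T N N N N N N N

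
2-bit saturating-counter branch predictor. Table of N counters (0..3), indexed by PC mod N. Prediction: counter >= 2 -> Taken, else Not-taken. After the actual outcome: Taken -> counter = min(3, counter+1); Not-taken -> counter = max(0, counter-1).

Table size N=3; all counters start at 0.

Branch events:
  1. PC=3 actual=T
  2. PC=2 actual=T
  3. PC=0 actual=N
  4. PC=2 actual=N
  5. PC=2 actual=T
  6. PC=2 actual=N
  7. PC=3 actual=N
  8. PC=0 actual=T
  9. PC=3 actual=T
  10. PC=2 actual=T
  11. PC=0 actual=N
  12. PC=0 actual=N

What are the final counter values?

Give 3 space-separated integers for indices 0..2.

Ev 1: PC=3 idx=0 pred=N actual=T -> ctr[0]=1
Ev 2: PC=2 idx=2 pred=N actual=T -> ctr[2]=1
Ev 3: PC=0 idx=0 pred=N actual=N -> ctr[0]=0
Ev 4: PC=2 idx=2 pred=N actual=N -> ctr[2]=0
Ev 5: PC=2 idx=2 pred=N actual=T -> ctr[2]=1
Ev 6: PC=2 idx=2 pred=N actual=N -> ctr[2]=0
Ev 7: PC=3 idx=0 pred=N actual=N -> ctr[0]=0
Ev 8: PC=0 idx=0 pred=N actual=T -> ctr[0]=1
Ev 9: PC=3 idx=0 pred=N actual=T -> ctr[0]=2
Ev 10: PC=2 idx=2 pred=N actual=T -> ctr[2]=1
Ev 11: PC=0 idx=0 pred=T actual=N -> ctr[0]=1
Ev 12: PC=0 idx=0 pred=N actual=N -> ctr[0]=0

Answer: 0 0 1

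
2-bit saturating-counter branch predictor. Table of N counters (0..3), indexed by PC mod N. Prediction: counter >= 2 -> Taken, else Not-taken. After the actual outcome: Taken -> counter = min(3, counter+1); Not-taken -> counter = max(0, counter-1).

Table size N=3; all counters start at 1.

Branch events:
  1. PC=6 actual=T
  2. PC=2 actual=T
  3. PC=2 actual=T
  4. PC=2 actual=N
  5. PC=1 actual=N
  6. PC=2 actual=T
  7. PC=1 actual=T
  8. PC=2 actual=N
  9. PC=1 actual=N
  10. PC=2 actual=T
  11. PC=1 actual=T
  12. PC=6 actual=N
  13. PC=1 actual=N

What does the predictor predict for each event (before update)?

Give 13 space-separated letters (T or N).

Ev 1: PC=6 idx=0 pred=N actual=T -> ctr[0]=2
Ev 2: PC=2 idx=2 pred=N actual=T -> ctr[2]=2
Ev 3: PC=2 idx=2 pred=T actual=T -> ctr[2]=3
Ev 4: PC=2 idx=2 pred=T actual=N -> ctr[2]=2
Ev 5: PC=1 idx=1 pred=N actual=N -> ctr[1]=0
Ev 6: PC=2 idx=2 pred=T actual=T -> ctr[2]=3
Ev 7: PC=1 idx=1 pred=N actual=T -> ctr[1]=1
Ev 8: PC=2 idx=2 pred=T actual=N -> ctr[2]=2
Ev 9: PC=1 idx=1 pred=N actual=N -> ctr[1]=0
Ev 10: PC=2 idx=2 pred=T actual=T -> ctr[2]=3
Ev 11: PC=1 idx=1 pred=N actual=T -> ctr[1]=1
Ev 12: PC=6 idx=0 pred=T actual=N -> ctr[0]=1
Ev 13: PC=1 idx=1 pred=N actual=N -> ctr[1]=0

Answer: N N T T N T N T N T N T N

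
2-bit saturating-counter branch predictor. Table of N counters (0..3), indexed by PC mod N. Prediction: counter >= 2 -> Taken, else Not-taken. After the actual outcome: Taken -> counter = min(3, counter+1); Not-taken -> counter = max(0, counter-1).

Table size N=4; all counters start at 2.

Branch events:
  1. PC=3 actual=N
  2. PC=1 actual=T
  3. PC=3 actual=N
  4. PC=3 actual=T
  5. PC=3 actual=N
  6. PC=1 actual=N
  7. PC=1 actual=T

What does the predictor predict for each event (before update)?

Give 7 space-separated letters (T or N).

Answer: T T N N N T T

Derivation:
Ev 1: PC=3 idx=3 pred=T actual=N -> ctr[3]=1
Ev 2: PC=1 idx=1 pred=T actual=T -> ctr[1]=3
Ev 3: PC=3 idx=3 pred=N actual=N -> ctr[3]=0
Ev 4: PC=3 idx=3 pred=N actual=T -> ctr[3]=1
Ev 5: PC=3 idx=3 pred=N actual=N -> ctr[3]=0
Ev 6: PC=1 idx=1 pred=T actual=N -> ctr[1]=2
Ev 7: PC=1 idx=1 pred=T actual=T -> ctr[1]=3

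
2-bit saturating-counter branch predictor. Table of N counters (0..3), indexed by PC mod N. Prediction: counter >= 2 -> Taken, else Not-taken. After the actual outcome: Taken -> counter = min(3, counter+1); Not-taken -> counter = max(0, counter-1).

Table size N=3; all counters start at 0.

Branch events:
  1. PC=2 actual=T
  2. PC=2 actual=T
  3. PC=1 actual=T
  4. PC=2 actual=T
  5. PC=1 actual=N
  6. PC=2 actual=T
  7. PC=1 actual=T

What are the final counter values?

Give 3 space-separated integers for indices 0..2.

Answer: 0 1 3

Derivation:
Ev 1: PC=2 idx=2 pred=N actual=T -> ctr[2]=1
Ev 2: PC=2 idx=2 pred=N actual=T -> ctr[2]=2
Ev 3: PC=1 idx=1 pred=N actual=T -> ctr[1]=1
Ev 4: PC=2 idx=2 pred=T actual=T -> ctr[2]=3
Ev 5: PC=1 idx=1 pred=N actual=N -> ctr[1]=0
Ev 6: PC=2 idx=2 pred=T actual=T -> ctr[2]=3
Ev 7: PC=1 idx=1 pred=N actual=T -> ctr[1]=1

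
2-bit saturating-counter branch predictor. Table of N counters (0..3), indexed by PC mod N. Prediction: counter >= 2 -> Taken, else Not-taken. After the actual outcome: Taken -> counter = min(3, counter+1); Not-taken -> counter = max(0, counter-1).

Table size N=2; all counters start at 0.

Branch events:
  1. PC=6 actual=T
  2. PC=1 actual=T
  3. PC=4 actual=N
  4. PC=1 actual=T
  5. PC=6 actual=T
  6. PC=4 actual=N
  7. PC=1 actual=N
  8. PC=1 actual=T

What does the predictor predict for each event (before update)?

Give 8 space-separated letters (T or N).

Ev 1: PC=6 idx=0 pred=N actual=T -> ctr[0]=1
Ev 2: PC=1 idx=1 pred=N actual=T -> ctr[1]=1
Ev 3: PC=4 idx=0 pred=N actual=N -> ctr[0]=0
Ev 4: PC=1 idx=1 pred=N actual=T -> ctr[1]=2
Ev 5: PC=6 idx=0 pred=N actual=T -> ctr[0]=1
Ev 6: PC=4 idx=0 pred=N actual=N -> ctr[0]=0
Ev 7: PC=1 idx=1 pred=T actual=N -> ctr[1]=1
Ev 8: PC=1 idx=1 pred=N actual=T -> ctr[1]=2

Answer: N N N N N N T N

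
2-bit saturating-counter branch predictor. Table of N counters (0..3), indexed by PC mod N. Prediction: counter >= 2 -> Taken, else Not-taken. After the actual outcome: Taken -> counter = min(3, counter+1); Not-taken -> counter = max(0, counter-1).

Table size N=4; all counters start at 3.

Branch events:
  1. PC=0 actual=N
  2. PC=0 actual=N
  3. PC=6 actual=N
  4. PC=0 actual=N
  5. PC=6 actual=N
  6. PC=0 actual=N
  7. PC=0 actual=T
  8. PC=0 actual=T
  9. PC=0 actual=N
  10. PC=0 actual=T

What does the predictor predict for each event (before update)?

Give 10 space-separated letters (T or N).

Answer: T T T N T N N N T N

Derivation:
Ev 1: PC=0 idx=0 pred=T actual=N -> ctr[0]=2
Ev 2: PC=0 idx=0 pred=T actual=N -> ctr[0]=1
Ev 3: PC=6 idx=2 pred=T actual=N -> ctr[2]=2
Ev 4: PC=0 idx=0 pred=N actual=N -> ctr[0]=0
Ev 5: PC=6 idx=2 pred=T actual=N -> ctr[2]=1
Ev 6: PC=0 idx=0 pred=N actual=N -> ctr[0]=0
Ev 7: PC=0 idx=0 pred=N actual=T -> ctr[0]=1
Ev 8: PC=0 idx=0 pred=N actual=T -> ctr[0]=2
Ev 9: PC=0 idx=0 pred=T actual=N -> ctr[0]=1
Ev 10: PC=0 idx=0 pred=N actual=T -> ctr[0]=2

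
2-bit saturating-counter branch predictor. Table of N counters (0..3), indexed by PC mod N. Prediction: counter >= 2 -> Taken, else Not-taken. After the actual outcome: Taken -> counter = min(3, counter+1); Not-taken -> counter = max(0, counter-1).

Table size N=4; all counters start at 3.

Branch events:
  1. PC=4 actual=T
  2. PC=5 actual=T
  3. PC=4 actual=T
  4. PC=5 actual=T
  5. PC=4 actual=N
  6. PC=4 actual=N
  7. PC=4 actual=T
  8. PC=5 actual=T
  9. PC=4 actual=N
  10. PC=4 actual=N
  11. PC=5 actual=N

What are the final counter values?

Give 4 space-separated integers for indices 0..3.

Answer: 0 2 3 3

Derivation:
Ev 1: PC=4 idx=0 pred=T actual=T -> ctr[0]=3
Ev 2: PC=5 idx=1 pred=T actual=T -> ctr[1]=3
Ev 3: PC=4 idx=0 pred=T actual=T -> ctr[0]=3
Ev 4: PC=5 idx=1 pred=T actual=T -> ctr[1]=3
Ev 5: PC=4 idx=0 pred=T actual=N -> ctr[0]=2
Ev 6: PC=4 idx=0 pred=T actual=N -> ctr[0]=1
Ev 7: PC=4 idx=0 pred=N actual=T -> ctr[0]=2
Ev 8: PC=5 idx=1 pred=T actual=T -> ctr[1]=3
Ev 9: PC=4 idx=0 pred=T actual=N -> ctr[0]=1
Ev 10: PC=4 idx=0 pred=N actual=N -> ctr[0]=0
Ev 11: PC=5 idx=1 pred=T actual=N -> ctr[1]=2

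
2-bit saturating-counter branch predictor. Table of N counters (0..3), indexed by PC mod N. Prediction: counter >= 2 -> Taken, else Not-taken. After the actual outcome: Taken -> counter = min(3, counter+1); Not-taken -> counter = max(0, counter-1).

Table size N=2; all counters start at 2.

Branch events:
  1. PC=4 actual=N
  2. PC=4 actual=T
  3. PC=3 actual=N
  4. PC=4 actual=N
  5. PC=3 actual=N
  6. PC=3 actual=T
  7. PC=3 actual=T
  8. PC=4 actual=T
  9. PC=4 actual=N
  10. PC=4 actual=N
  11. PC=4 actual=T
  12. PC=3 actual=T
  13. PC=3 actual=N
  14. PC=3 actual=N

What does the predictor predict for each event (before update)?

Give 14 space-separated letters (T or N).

Answer: T N T T N N N N T N N T T T

Derivation:
Ev 1: PC=4 idx=0 pred=T actual=N -> ctr[0]=1
Ev 2: PC=4 idx=0 pred=N actual=T -> ctr[0]=2
Ev 3: PC=3 idx=1 pred=T actual=N -> ctr[1]=1
Ev 4: PC=4 idx=0 pred=T actual=N -> ctr[0]=1
Ev 5: PC=3 idx=1 pred=N actual=N -> ctr[1]=0
Ev 6: PC=3 idx=1 pred=N actual=T -> ctr[1]=1
Ev 7: PC=3 idx=1 pred=N actual=T -> ctr[1]=2
Ev 8: PC=4 idx=0 pred=N actual=T -> ctr[0]=2
Ev 9: PC=4 idx=0 pred=T actual=N -> ctr[0]=1
Ev 10: PC=4 idx=0 pred=N actual=N -> ctr[0]=0
Ev 11: PC=4 idx=0 pred=N actual=T -> ctr[0]=1
Ev 12: PC=3 idx=1 pred=T actual=T -> ctr[1]=3
Ev 13: PC=3 idx=1 pred=T actual=N -> ctr[1]=2
Ev 14: PC=3 idx=1 pred=T actual=N -> ctr[1]=1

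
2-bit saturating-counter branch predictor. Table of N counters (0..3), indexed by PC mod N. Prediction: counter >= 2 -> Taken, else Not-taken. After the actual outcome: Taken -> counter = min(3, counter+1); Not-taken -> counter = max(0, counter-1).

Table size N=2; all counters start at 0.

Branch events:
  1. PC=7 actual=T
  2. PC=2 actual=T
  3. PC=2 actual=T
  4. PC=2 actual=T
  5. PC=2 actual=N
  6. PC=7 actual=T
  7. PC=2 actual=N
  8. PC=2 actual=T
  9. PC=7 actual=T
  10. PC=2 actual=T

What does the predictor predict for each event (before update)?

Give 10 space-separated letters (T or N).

Answer: N N N T T N T N T T

Derivation:
Ev 1: PC=7 idx=1 pred=N actual=T -> ctr[1]=1
Ev 2: PC=2 idx=0 pred=N actual=T -> ctr[0]=1
Ev 3: PC=2 idx=0 pred=N actual=T -> ctr[0]=2
Ev 4: PC=2 idx=0 pred=T actual=T -> ctr[0]=3
Ev 5: PC=2 idx=0 pred=T actual=N -> ctr[0]=2
Ev 6: PC=7 idx=1 pred=N actual=T -> ctr[1]=2
Ev 7: PC=2 idx=0 pred=T actual=N -> ctr[0]=1
Ev 8: PC=2 idx=0 pred=N actual=T -> ctr[0]=2
Ev 9: PC=7 idx=1 pred=T actual=T -> ctr[1]=3
Ev 10: PC=2 idx=0 pred=T actual=T -> ctr[0]=3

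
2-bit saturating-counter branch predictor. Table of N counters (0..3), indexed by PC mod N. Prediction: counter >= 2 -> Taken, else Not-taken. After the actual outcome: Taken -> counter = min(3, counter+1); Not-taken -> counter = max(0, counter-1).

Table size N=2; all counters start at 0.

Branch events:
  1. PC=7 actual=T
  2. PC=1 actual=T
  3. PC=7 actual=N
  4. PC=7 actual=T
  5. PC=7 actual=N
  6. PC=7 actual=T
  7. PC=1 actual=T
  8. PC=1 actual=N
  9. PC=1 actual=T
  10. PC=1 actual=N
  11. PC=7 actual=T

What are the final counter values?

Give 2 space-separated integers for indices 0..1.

Answer: 0 3

Derivation:
Ev 1: PC=7 idx=1 pred=N actual=T -> ctr[1]=1
Ev 2: PC=1 idx=1 pred=N actual=T -> ctr[1]=2
Ev 3: PC=7 idx=1 pred=T actual=N -> ctr[1]=1
Ev 4: PC=7 idx=1 pred=N actual=T -> ctr[1]=2
Ev 5: PC=7 idx=1 pred=T actual=N -> ctr[1]=1
Ev 6: PC=7 idx=1 pred=N actual=T -> ctr[1]=2
Ev 7: PC=1 idx=1 pred=T actual=T -> ctr[1]=3
Ev 8: PC=1 idx=1 pred=T actual=N -> ctr[1]=2
Ev 9: PC=1 idx=1 pred=T actual=T -> ctr[1]=3
Ev 10: PC=1 idx=1 pred=T actual=N -> ctr[1]=2
Ev 11: PC=7 idx=1 pred=T actual=T -> ctr[1]=3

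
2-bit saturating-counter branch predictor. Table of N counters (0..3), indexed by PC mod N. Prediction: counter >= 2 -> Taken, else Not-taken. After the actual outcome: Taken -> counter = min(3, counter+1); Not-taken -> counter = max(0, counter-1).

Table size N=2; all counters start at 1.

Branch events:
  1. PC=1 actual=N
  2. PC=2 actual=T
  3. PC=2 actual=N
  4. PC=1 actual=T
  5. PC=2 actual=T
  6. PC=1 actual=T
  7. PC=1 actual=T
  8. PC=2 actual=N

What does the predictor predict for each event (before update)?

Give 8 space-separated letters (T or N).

Ev 1: PC=1 idx=1 pred=N actual=N -> ctr[1]=0
Ev 2: PC=2 idx=0 pred=N actual=T -> ctr[0]=2
Ev 3: PC=2 idx=0 pred=T actual=N -> ctr[0]=1
Ev 4: PC=1 idx=1 pred=N actual=T -> ctr[1]=1
Ev 5: PC=2 idx=0 pred=N actual=T -> ctr[0]=2
Ev 6: PC=1 idx=1 pred=N actual=T -> ctr[1]=2
Ev 7: PC=1 idx=1 pred=T actual=T -> ctr[1]=3
Ev 8: PC=2 idx=0 pred=T actual=N -> ctr[0]=1

Answer: N N T N N N T T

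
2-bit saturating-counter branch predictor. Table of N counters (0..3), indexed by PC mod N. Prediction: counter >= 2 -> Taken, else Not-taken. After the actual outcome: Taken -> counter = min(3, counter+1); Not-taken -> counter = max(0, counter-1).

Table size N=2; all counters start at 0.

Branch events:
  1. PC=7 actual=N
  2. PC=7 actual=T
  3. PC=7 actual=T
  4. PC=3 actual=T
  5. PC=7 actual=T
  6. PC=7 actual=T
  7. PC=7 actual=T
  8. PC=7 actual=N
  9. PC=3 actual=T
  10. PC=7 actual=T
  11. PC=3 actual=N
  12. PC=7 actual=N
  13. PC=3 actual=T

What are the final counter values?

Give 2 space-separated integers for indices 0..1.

Answer: 0 2

Derivation:
Ev 1: PC=7 idx=1 pred=N actual=N -> ctr[1]=0
Ev 2: PC=7 idx=1 pred=N actual=T -> ctr[1]=1
Ev 3: PC=7 idx=1 pred=N actual=T -> ctr[1]=2
Ev 4: PC=3 idx=1 pred=T actual=T -> ctr[1]=3
Ev 5: PC=7 idx=1 pred=T actual=T -> ctr[1]=3
Ev 6: PC=7 idx=1 pred=T actual=T -> ctr[1]=3
Ev 7: PC=7 idx=1 pred=T actual=T -> ctr[1]=3
Ev 8: PC=7 idx=1 pred=T actual=N -> ctr[1]=2
Ev 9: PC=3 idx=1 pred=T actual=T -> ctr[1]=3
Ev 10: PC=7 idx=1 pred=T actual=T -> ctr[1]=3
Ev 11: PC=3 idx=1 pred=T actual=N -> ctr[1]=2
Ev 12: PC=7 idx=1 pred=T actual=N -> ctr[1]=1
Ev 13: PC=3 idx=1 pred=N actual=T -> ctr[1]=2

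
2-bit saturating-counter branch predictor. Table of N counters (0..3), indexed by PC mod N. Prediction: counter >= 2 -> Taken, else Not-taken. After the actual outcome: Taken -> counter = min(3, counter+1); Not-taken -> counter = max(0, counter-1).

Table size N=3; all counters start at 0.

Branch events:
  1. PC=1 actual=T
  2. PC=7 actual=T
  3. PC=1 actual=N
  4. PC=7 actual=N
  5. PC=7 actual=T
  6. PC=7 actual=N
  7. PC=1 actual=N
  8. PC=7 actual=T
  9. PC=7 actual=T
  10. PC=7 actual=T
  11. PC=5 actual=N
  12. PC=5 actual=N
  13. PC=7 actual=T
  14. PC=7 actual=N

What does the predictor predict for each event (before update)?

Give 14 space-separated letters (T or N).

Answer: N N T N N N N N N T N N T T

Derivation:
Ev 1: PC=1 idx=1 pred=N actual=T -> ctr[1]=1
Ev 2: PC=7 idx=1 pred=N actual=T -> ctr[1]=2
Ev 3: PC=1 idx=1 pred=T actual=N -> ctr[1]=1
Ev 4: PC=7 idx=1 pred=N actual=N -> ctr[1]=0
Ev 5: PC=7 idx=1 pred=N actual=T -> ctr[1]=1
Ev 6: PC=7 idx=1 pred=N actual=N -> ctr[1]=0
Ev 7: PC=1 idx=1 pred=N actual=N -> ctr[1]=0
Ev 8: PC=7 idx=1 pred=N actual=T -> ctr[1]=1
Ev 9: PC=7 idx=1 pred=N actual=T -> ctr[1]=2
Ev 10: PC=7 idx=1 pred=T actual=T -> ctr[1]=3
Ev 11: PC=5 idx=2 pred=N actual=N -> ctr[2]=0
Ev 12: PC=5 idx=2 pred=N actual=N -> ctr[2]=0
Ev 13: PC=7 idx=1 pred=T actual=T -> ctr[1]=3
Ev 14: PC=7 idx=1 pred=T actual=N -> ctr[1]=2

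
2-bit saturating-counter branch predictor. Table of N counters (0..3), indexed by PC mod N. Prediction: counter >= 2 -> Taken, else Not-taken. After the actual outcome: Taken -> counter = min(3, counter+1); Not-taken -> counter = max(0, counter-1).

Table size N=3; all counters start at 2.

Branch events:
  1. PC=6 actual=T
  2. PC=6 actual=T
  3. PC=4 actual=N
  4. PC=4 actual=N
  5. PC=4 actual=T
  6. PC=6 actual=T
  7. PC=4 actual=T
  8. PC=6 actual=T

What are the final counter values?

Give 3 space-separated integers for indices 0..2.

Ev 1: PC=6 idx=0 pred=T actual=T -> ctr[0]=3
Ev 2: PC=6 idx=0 pred=T actual=T -> ctr[0]=3
Ev 3: PC=4 idx=1 pred=T actual=N -> ctr[1]=1
Ev 4: PC=4 idx=1 pred=N actual=N -> ctr[1]=0
Ev 5: PC=4 idx=1 pred=N actual=T -> ctr[1]=1
Ev 6: PC=6 idx=0 pred=T actual=T -> ctr[0]=3
Ev 7: PC=4 idx=1 pred=N actual=T -> ctr[1]=2
Ev 8: PC=6 idx=0 pred=T actual=T -> ctr[0]=3

Answer: 3 2 2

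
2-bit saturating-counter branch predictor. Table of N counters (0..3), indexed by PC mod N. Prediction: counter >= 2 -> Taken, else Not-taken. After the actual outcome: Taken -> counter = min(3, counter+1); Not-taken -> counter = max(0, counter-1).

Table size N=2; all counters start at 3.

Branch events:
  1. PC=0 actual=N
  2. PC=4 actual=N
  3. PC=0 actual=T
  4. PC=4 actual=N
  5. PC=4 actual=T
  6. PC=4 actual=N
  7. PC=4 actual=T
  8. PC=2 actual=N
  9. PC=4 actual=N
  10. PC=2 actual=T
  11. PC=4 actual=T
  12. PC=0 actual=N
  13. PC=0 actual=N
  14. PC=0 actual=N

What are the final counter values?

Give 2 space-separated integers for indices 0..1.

Answer: 0 3

Derivation:
Ev 1: PC=0 idx=0 pred=T actual=N -> ctr[0]=2
Ev 2: PC=4 idx=0 pred=T actual=N -> ctr[0]=1
Ev 3: PC=0 idx=0 pred=N actual=T -> ctr[0]=2
Ev 4: PC=4 idx=0 pred=T actual=N -> ctr[0]=1
Ev 5: PC=4 idx=0 pred=N actual=T -> ctr[0]=2
Ev 6: PC=4 idx=0 pred=T actual=N -> ctr[0]=1
Ev 7: PC=4 idx=0 pred=N actual=T -> ctr[0]=2
Ev 8: PC=2 idx=0 pred=T actual=N -> ctr[0]=1
Ev 9: PC=4 idx=0 pred=N actual=N -> ctr[0]=0
Ev 10: PC=2 idx=0 pred=N actual=T -> ctr[0]=1
Ev 11: PC=4 idx=0 pred=N actual=T -> ctr[0]=2
Ev 12: PC=0 idx=0 pred=T actual=N -> ctr[0]=1
Ev 13: PC=0 idx=0 pred=N actual=N -> ctr[0]=0
Ev 14: PC=0 idx=0 pred=N actual=N -> ctr[0]=0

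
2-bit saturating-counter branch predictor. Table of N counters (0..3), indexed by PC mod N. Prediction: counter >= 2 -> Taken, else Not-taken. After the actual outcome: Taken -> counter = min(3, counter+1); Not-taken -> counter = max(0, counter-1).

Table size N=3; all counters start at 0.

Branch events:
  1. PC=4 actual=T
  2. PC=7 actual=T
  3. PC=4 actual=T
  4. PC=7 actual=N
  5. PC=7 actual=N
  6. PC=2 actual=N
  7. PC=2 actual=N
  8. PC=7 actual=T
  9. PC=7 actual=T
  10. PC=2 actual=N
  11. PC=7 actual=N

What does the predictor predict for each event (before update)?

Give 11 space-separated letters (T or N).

Answer: N N T T T N N N T N T

Derivation:
Ev 1: PC=4 idx=1 pred=N actual=T -> ctr[1]=1
Ev 2: PC=7 idx=1 pred=N actual=T -> ctr[1]=2
Ev 3: PC=4 idx=1 pred=T actual=T -> ctr[1]=3
Ev 4: PC=7 idx=1 pred=T actual=N -> ctr[1]=2
Ev 5: PC=7 idx=1 pred=T actual=N -> ctr[1]=1
Ev 6: PC=2 idx=2 pred=N actual=N -> ctr[2]=0
Ev 7: PC=2 idx=2 pred=N actual=N -> ctr[2]=0
Ev 8: PC=7 idx=1 pred=N actual=T -> ctr[1]=2
Ev 9: PC=7 idx=1 pred=T actual=T -> ctr[1]=3
Ev 10: PC=2 idx=2 pred=N actual=N -> ctr[2]=0
Ev 11: PC=7 idx=1 pred=T actual=N -> ctr[1]=2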